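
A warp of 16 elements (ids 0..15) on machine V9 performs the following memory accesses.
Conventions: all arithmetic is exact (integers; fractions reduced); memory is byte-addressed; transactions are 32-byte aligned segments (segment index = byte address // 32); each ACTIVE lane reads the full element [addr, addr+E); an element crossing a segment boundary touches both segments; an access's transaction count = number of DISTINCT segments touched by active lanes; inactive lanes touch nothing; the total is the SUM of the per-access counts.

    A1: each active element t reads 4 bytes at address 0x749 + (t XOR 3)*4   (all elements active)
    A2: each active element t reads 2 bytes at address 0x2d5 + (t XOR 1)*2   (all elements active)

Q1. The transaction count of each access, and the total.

A1: 3 transactions
A2: 2 transactions

Answer: 3,2; total 5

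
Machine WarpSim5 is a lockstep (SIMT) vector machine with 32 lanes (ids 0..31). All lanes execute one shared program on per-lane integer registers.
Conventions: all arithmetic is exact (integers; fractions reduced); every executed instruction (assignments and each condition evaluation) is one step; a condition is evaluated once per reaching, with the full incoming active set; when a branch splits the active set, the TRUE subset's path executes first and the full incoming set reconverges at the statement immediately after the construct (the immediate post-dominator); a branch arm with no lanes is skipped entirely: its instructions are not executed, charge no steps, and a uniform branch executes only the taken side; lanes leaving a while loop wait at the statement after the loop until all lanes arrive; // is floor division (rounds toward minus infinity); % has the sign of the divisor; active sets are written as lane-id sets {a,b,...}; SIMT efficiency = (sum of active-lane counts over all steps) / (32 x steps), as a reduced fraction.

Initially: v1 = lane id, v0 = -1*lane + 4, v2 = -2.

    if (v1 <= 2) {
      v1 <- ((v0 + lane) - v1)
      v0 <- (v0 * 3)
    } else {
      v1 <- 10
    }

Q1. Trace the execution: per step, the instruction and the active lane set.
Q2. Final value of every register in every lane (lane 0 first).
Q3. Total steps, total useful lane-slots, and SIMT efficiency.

step 0: eval (v1 <= 2)               {0,1,2,3,4,5,6,7,8,9,10,11,12,13,14,15,16,17,18,19,20,21,22,23,24,25,26,27,28,29,30,31}
step 1: v1 <- ((v0 + lane) - v1)     {0,1,2}
step 2: v0 <- (v0 * 3)               {0,1,2}
step 3: v1 <- 10                     {3,4,5,6,7,8,9,10,11,12,13,14,15,16,17,18,19,20,21,22,23,24,25,26,27,28,29,30,31}

Answer: 4 steps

v1: 4,3,2,10,10,10,10,10,10,10,10,10,10,10,10,10,10,10,10,10,10,10,10,10,10,10,10,10,10,10,10,10
v0: 12,9,6,1,0,-1,-2,-3,-4,-5,-6,-7,-8,-9,-10,-11,-12,-13,-14,-15,-16,-17,-18,-19,-20,-21,-22,-23,-24,-25,-26,-27
v2: -2,-2,-2,-2,-2,-2,-2,-2,-2,-2,-2,-2,-2,-2,-2,-2,-2,-2,-2,-2,-2,-2,-2,-2,-2,-2,-2,-2,-2,-2,-2,-2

steps = 4; useful = 67; efficiency = 67/128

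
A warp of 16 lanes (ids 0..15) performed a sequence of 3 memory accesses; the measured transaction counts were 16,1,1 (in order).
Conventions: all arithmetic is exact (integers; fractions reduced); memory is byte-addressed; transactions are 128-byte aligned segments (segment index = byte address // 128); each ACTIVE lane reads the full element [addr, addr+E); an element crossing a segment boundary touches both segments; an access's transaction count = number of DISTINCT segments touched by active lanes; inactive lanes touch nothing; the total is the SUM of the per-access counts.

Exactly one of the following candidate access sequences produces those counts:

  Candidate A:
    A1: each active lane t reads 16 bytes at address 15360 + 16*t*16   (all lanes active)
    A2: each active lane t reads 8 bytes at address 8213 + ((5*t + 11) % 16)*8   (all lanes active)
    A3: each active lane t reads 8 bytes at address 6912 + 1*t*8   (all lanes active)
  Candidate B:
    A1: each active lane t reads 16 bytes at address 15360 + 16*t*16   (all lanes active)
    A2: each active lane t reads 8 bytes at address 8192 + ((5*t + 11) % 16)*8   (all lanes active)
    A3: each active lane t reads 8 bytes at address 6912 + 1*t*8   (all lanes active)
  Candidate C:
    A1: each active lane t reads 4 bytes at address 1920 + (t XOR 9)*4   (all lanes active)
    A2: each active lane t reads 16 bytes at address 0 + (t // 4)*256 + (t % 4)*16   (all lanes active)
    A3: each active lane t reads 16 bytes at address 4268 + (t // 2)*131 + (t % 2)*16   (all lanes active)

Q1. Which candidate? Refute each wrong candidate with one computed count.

A: A2 gives 2 transactions, not 1
C: A1 gives 1 transaction, not 16
B: all counts match (16,1,1)

Answer: B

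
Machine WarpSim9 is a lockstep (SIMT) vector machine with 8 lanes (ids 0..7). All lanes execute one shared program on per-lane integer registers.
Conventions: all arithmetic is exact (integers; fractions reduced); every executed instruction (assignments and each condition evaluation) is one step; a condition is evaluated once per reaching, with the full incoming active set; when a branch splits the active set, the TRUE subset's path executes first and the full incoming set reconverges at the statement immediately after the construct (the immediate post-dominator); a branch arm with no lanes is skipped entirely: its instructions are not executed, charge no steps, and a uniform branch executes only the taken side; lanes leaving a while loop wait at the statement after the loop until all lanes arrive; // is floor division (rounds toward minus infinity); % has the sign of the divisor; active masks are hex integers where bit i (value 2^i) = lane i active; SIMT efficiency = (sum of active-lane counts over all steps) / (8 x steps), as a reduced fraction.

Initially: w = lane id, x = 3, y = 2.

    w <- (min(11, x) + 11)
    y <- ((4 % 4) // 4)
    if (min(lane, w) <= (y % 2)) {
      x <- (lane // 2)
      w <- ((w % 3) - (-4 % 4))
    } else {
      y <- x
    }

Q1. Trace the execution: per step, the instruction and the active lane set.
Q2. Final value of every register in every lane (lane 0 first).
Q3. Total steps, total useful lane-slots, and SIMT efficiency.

step 0: w <- (min(11, x) + 11)       0xff
step 1: y <- ((4 % 4) // 4)          0xff
step 2: eval (min(lane, w) <= (y % 2)) 0xff
step 3: x <- (lane // 2)             0x01
step 4: w <- ((w % 3) - (-4 % 4))    0x01
step 5: y <- x                       0xfe

Answer: 6 steps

w: 2,14,14,14,14,14,14,14
x: 0,3,3,3,3,3,3,3
y: 0,3,3,3,3,3,3,3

steps = 6; useful = 33; efficiency = 33/48 = 11/16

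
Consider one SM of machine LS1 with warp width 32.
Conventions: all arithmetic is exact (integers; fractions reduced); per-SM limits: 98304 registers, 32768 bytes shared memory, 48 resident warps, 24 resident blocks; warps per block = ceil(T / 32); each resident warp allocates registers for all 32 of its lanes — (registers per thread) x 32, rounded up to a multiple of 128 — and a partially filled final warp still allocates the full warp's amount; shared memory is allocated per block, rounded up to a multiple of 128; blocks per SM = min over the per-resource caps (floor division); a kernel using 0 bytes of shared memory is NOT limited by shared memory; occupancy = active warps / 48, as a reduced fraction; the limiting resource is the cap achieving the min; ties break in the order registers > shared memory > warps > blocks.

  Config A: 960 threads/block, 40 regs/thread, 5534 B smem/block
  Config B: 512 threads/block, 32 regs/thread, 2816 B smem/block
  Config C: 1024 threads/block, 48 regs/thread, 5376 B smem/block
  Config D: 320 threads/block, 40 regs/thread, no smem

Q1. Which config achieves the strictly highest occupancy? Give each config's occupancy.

occupancies: A 5/8, B 1, C 2/3, D 5/6

Answer: B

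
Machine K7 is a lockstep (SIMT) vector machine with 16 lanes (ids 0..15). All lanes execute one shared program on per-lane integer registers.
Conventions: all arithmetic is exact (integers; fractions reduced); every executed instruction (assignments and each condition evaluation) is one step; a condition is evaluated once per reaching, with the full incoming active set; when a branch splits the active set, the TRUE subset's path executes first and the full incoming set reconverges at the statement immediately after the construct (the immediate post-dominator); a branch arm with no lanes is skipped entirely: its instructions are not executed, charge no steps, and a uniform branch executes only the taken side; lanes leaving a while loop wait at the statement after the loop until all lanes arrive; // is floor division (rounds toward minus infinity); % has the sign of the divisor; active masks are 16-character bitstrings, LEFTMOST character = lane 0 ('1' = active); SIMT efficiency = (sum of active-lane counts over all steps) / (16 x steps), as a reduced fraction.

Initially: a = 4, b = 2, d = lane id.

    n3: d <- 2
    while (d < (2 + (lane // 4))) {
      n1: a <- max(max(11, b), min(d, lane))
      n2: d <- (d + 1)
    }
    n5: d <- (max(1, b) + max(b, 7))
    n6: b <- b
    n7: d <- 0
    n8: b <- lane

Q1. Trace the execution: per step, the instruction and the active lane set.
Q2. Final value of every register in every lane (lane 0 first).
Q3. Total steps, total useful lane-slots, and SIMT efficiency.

step 0: d <- 2                       1111111111111111
step 1: eval (d < (2 + (lane // 4))) 1111111111111111
step 2: a <- max(max(11, b), min(d, lane)) 0000111111111111
step 3: d <- (d + 1)                 0000111111111111
step 4: eval (d < (2 + (lane // 4))) 0000111111111111
step 5: a <- max(max(11, b), min(d, lane)) 0000000011111111
step 6: d <- (d + 1)                 0000000011111111
step 7: eval (d < (2 + (lane // 4))) 0000000011111111
step 8: a <- max(max(11, b), min(d, lane)) 0000000000001111
step 9: d <- (d + 1)                 0000000000001111
step 10: eval (d < (2 + (lane // 4))) 0000000000001111
step 11: d <- (max(1, b) + max(b, 7)) 1111111111111111
step 12: b <- b                       1111111111111111
step 13: d <- 0                       1111111111111111
step 14: b <- lane                    1111111111111111

Answer: 15 steps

a: 4,4,4,4,11,11,11,11,11,11,11,11,11,11,11,11
b: 0,1,2,3,4,5,6,7,8,9,10,11,12,13,14,15
d: 0,0,0,0,0,0,0,0,0,0,0,0,0,0,0,0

steps = 15; useful = 168; efficiency = 168/240 = 7/10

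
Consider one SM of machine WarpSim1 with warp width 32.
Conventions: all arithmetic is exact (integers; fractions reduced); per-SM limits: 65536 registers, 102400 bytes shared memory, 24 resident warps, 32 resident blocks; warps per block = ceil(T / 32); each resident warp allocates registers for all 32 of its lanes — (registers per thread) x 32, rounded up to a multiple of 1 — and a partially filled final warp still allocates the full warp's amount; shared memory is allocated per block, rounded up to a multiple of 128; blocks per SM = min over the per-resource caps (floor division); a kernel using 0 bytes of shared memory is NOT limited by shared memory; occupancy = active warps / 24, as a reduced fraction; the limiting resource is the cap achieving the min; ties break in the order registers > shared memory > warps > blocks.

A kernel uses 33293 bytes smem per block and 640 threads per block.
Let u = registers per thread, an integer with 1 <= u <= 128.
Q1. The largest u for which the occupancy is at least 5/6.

Answer: u = 102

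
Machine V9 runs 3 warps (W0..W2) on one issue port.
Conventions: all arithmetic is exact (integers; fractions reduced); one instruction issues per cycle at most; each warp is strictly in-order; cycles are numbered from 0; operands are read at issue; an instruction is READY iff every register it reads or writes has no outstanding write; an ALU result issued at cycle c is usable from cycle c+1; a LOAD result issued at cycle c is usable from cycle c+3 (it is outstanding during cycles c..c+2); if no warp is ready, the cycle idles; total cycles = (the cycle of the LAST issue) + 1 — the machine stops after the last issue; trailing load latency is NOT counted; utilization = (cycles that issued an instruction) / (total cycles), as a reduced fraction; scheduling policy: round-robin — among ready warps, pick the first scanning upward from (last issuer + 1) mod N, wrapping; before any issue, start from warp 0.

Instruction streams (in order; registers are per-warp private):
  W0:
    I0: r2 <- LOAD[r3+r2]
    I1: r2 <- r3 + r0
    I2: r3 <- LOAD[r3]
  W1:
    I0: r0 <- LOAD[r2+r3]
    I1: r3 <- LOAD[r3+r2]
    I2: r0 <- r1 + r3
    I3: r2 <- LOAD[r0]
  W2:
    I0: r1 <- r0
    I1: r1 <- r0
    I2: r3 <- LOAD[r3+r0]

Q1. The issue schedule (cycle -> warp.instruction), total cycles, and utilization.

cycle 0: W0.I0
cycle 1: W1.I0
cycle 2: W2.I0
cycle 3: W0.I1
cycle 4: W1.I1
cycle 5: W2.I1
cycle 6: W0.I2
cycle 7: W1.I2
cycle 8: W2.I2
cycle 9: W1.I3

Answer: 10 cycles, utilization 1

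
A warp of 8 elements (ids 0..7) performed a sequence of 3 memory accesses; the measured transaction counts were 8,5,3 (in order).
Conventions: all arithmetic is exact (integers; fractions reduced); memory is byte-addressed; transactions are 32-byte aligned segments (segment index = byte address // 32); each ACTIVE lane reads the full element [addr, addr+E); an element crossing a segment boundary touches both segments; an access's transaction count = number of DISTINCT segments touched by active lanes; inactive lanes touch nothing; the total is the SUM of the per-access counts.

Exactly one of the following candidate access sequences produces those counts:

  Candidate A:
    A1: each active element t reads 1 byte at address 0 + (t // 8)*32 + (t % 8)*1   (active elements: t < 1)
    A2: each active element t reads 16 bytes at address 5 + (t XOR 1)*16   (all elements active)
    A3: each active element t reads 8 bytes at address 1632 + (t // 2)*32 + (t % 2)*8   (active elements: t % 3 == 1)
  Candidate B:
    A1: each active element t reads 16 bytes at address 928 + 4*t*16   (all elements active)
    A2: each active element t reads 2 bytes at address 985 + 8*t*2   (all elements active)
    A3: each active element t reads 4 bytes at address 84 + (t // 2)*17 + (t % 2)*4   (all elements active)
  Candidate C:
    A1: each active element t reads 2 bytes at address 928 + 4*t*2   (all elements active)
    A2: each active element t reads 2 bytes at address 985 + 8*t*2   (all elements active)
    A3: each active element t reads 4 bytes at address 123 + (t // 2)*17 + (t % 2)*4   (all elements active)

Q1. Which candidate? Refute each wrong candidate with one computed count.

A: A1 gives 1 transaction, not 8
C: A1 gives 2 transactions, not 8
B: all counts match (8,5,3)

Answer: B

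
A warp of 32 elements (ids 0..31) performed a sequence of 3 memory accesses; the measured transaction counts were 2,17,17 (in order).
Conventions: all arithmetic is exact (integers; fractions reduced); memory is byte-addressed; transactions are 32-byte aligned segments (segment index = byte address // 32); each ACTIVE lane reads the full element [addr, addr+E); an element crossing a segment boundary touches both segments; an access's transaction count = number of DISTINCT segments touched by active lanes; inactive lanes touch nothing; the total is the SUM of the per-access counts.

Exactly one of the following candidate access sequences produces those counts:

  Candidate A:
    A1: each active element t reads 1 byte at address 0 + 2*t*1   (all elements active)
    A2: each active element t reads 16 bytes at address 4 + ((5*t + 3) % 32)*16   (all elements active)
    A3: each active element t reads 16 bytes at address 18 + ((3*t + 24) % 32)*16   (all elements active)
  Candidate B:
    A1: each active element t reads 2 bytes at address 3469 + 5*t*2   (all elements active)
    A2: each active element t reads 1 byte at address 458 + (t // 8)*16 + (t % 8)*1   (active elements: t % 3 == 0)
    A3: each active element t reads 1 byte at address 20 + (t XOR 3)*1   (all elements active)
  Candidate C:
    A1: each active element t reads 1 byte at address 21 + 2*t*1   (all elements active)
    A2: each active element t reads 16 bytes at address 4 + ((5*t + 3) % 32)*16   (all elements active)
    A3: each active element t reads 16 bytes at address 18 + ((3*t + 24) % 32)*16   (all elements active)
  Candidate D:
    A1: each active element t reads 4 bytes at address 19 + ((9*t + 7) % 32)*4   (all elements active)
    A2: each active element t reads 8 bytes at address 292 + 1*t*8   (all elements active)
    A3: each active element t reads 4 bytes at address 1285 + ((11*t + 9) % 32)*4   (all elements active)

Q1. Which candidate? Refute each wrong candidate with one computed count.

B: A1 gives 11 transactions, not 2
C: A1 gives 3 transactions, not 2
D: A1 gives 5 transactions, not 2
A: all counts match (2,17,17)

Answer: A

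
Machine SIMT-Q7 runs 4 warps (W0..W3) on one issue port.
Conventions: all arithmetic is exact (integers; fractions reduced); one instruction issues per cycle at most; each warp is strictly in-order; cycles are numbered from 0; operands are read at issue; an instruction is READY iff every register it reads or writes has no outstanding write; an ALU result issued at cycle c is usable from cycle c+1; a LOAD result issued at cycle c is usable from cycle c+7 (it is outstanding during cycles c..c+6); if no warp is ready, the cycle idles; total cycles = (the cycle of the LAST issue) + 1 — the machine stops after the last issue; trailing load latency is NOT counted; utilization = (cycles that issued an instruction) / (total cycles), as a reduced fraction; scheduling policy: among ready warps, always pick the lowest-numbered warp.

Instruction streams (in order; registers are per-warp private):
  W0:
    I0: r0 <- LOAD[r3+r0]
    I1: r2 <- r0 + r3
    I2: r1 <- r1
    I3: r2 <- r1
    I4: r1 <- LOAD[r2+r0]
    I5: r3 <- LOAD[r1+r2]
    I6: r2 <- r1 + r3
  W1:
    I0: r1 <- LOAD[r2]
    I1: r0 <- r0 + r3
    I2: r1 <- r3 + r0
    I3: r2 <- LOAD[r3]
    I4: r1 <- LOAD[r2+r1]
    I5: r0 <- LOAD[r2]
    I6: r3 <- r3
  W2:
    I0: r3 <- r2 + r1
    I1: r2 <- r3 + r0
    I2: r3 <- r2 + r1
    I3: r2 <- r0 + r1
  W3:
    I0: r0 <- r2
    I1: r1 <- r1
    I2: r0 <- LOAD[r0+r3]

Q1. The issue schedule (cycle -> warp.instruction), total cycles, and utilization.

cycle 0: W0.I0
cycle 1: W1.I0
cycle 2: W1.I1
cycle 3: W2.I0
cycle 4: W2.I1
cycle 5: W2.I2
cycle 6: W2.I3
cycle 7: W0.I1
cycle 8: W0.I2
cycle 9: W0.I3
cycle 10: W0.I4
cycle 11: W1.I2
cycle 12: W1.I3
cycle 13: W3.I0
cycle 14: W3.I1
cycle 15: W3.I2
cycle 16: idle
cycle 17: W0.I5
cycle 18: idle
cycle 19: W1.I4
cycle 20: W1.I5
cycle 21: W1.I6
cycle 22: idle
cycle 23: idle
cycle 24: W0.I6

Answer: 25 cycles, utilization 21/25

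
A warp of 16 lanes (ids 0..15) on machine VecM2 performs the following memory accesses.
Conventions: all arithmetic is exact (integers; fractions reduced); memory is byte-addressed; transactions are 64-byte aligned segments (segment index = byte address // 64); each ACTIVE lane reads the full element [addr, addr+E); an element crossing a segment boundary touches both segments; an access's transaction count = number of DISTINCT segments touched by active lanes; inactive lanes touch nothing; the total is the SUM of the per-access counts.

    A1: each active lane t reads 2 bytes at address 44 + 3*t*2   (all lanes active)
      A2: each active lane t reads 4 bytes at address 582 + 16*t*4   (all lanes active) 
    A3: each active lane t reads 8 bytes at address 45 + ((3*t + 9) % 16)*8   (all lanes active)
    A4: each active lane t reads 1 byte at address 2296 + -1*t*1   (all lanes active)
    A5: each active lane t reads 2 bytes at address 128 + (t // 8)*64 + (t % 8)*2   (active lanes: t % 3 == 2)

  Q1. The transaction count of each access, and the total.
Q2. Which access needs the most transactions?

A1: 3 transactions
A2: 16 transactions
A3: 3 transactions
A4: 1 transaction
A5: 2 transactions

Answer: 3,16,3,1,2; total 25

Answer: A2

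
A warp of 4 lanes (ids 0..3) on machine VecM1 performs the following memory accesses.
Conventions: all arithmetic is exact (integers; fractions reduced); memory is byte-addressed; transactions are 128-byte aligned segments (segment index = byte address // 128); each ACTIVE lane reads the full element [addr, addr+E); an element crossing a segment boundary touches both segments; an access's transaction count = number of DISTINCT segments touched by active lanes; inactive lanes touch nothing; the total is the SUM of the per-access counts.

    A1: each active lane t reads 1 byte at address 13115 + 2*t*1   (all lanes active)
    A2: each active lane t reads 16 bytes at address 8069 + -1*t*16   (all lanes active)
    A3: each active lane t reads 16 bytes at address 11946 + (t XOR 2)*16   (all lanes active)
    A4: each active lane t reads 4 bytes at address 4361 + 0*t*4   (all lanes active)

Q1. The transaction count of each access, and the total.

A1: 1 transaction
A2: 2 transactions
A3: 1 transaction
A4: 1 transaction

Answer: 1,2,1,1; total 5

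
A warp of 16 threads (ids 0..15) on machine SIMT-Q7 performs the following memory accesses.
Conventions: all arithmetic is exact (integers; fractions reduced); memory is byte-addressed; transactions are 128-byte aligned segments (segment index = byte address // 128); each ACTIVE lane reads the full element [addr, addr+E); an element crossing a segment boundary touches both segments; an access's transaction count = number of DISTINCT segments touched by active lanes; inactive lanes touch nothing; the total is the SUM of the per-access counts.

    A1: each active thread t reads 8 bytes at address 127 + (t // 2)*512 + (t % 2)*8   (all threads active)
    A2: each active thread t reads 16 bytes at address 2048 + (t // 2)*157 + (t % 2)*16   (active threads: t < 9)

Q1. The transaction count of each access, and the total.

A1: 16 transactions
A2: 6 transactions

Answer: 16,6; total 22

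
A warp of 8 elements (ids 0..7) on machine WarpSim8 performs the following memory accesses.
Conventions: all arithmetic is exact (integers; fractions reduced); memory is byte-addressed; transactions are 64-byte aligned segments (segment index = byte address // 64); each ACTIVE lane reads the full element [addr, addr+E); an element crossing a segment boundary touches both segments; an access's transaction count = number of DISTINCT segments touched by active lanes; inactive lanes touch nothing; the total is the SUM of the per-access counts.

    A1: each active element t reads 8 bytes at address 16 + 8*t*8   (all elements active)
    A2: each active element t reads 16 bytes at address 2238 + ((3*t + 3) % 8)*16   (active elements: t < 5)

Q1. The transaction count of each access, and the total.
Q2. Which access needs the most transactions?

A1: 8 transactions
A2: 2 transactions

Answer: 8,2; total 10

Answer: A1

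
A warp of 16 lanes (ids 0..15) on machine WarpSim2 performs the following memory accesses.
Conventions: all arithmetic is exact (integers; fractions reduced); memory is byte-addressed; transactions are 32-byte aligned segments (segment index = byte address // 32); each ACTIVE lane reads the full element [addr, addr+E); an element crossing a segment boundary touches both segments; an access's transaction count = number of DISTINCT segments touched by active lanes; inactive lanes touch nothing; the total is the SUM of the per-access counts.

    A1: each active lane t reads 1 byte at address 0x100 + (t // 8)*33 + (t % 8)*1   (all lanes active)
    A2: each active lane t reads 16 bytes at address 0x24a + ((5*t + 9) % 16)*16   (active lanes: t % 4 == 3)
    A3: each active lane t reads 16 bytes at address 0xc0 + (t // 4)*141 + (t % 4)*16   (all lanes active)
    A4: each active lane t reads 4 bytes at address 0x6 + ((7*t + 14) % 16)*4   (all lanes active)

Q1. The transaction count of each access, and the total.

A1: 2 transactions
A2: 4 transactions
A3: 11 transactions
A4: 3 transactions

Answer: 2,4,11,3; total 20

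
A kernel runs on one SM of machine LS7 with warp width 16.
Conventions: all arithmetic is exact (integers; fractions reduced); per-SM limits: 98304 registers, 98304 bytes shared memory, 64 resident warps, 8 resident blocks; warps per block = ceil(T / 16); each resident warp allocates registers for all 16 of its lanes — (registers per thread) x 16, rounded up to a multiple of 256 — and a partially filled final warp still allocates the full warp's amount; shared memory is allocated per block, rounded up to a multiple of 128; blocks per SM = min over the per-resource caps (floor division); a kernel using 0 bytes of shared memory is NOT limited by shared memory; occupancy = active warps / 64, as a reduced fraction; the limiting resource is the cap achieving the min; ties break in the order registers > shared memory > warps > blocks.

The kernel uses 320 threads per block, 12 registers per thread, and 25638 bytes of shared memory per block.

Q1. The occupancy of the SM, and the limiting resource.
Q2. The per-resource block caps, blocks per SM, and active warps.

Answer: occupancy 15/16, limited by shared memory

registers: 19 blocks
shared memory: 3 blocks
warps: 3 blocks
blocks: 8 blocks

Answer: 3 blocks, 60 active warps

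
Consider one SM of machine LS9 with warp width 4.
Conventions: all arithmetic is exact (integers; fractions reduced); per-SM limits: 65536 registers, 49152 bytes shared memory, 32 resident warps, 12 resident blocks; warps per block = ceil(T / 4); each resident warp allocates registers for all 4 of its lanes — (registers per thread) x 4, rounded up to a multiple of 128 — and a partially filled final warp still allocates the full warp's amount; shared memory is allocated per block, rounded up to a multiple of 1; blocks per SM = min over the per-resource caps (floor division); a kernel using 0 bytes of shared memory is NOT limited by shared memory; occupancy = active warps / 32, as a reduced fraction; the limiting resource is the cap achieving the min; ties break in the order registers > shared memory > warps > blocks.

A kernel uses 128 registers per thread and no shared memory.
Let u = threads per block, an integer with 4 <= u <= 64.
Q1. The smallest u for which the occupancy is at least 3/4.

Answer: u = 5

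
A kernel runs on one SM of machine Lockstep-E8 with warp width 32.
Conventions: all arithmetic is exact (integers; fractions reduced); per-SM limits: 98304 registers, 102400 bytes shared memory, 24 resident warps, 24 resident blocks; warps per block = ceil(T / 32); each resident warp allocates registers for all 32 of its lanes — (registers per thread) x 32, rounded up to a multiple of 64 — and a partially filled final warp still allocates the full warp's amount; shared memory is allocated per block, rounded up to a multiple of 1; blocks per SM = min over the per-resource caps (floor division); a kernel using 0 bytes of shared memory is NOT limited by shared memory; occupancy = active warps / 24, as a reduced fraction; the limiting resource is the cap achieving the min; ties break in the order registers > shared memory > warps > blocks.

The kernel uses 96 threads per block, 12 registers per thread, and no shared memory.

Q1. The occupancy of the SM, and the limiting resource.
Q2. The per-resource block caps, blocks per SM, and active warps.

Answer: occupancy 1, limited by warps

registers: 85 blocks
shared memory: no limit (kernel uses none)
warps: 8 blocks
blocks: 24 blocks

Answer: 8 blocks, 24 active warps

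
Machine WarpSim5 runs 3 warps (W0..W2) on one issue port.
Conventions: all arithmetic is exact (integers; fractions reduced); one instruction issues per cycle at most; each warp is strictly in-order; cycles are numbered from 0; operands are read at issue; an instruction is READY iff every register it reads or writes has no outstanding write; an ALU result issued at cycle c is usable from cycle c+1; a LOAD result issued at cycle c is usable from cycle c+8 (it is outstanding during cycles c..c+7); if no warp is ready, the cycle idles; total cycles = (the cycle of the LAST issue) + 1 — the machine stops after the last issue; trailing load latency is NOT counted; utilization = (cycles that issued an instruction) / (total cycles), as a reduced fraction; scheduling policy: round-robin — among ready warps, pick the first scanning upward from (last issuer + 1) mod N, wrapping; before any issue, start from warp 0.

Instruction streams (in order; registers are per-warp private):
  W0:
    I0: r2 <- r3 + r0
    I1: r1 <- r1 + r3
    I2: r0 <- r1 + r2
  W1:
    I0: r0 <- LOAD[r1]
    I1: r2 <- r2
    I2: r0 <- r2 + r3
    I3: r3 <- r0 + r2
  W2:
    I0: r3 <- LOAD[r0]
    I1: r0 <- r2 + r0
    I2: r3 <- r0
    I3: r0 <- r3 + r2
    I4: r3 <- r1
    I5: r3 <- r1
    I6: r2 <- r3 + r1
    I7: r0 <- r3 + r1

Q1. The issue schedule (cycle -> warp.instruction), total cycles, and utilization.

cycle 0: W0.I0
cycle 1: W1.I0
cycle 2: W2.I0
cycle 3: W0.I1
cycle 4: W1.I1
cycle 5: W2.I1
cycle 6: W0.I2
cycle 7: idle
cycle 8: idle
cycle 9: W1.I2
cycle 10: W2.I2
cycle 11: W1.I3
cycle 12: W2.I3
cycle 13: W2.I4
cycle 14: W2.I5
cycle 15: W2.I6
cycle 16: W2.I7

Answer: 17 cycles, utilization 15/17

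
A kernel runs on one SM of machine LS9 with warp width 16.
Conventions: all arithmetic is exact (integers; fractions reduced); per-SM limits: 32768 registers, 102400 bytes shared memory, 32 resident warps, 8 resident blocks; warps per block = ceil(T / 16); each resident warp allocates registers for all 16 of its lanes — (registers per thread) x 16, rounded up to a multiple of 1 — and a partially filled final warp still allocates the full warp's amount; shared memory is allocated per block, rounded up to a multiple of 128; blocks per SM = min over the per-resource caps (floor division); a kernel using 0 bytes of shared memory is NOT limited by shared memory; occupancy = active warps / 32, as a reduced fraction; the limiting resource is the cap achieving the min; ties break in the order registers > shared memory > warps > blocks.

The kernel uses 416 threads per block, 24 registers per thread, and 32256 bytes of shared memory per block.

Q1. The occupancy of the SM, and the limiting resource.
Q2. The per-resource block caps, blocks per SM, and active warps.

Answer: occupancy 13/16, limited by warps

registers: 3 blocks
shared memory: 3 blocks
warps: 1 block
blocks: 8 blocks

Answer: 1 block, 26 active warps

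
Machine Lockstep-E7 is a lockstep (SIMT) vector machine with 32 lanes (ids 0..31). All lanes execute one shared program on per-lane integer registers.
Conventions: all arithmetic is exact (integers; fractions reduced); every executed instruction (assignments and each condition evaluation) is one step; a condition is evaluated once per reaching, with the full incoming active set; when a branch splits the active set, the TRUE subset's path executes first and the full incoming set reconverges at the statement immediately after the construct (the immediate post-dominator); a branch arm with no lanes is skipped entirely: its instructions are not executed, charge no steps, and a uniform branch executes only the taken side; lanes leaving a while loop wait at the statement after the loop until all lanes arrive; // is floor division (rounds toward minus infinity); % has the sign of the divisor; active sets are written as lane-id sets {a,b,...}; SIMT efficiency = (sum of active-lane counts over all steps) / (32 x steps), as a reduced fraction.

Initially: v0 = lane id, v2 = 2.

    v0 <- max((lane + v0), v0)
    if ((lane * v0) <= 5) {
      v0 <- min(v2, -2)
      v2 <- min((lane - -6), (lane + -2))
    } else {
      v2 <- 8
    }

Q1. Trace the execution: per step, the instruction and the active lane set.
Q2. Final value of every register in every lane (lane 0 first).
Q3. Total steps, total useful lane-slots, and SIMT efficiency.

step 0: v0 <- max((lane + v0), v0)   {0,1,2,3,4,5,6,7,8,9,10,11,12,13,14,15,16,17,18,19,20,21,22,23,24,25,26,27,28,29,30,31}
step 1: eval ((lane * v0) <= 5)      {0,1,2,3,4,5,6,7,8,9,10,11,12,13,14,15,16,17,18,19,20,21,22,23,24,25,26,27,28,29,30,31}
step 2: v0 <- min(v2, -2)            {0,1}
step 3: v2 <- min((lane - -6), (lane + -2)) {0,1}
step 4: v2 <- 8                      {2,3,4,5,6,7,8,9,10,11,12,13,14,15,16,17,18,19,20,21,22,23,24,25,26,27,28,29,30,31}

Answer: 5 steps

v0: -2,-2,4,6,8,10,12,14,16,18,20,22,24,26,28,30,32,34,36,38,40,42,44,46,48,50,52,54,56,58,60,62
v2: -2,-1,8,8,8,8,8,8,8,8,8,8,8,8,8,8,8,8,8,8,8,8,8,8,8,8,8,8,8,8,8,8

steps = 5; useful = 98; efficiency = 98/160 = 49/80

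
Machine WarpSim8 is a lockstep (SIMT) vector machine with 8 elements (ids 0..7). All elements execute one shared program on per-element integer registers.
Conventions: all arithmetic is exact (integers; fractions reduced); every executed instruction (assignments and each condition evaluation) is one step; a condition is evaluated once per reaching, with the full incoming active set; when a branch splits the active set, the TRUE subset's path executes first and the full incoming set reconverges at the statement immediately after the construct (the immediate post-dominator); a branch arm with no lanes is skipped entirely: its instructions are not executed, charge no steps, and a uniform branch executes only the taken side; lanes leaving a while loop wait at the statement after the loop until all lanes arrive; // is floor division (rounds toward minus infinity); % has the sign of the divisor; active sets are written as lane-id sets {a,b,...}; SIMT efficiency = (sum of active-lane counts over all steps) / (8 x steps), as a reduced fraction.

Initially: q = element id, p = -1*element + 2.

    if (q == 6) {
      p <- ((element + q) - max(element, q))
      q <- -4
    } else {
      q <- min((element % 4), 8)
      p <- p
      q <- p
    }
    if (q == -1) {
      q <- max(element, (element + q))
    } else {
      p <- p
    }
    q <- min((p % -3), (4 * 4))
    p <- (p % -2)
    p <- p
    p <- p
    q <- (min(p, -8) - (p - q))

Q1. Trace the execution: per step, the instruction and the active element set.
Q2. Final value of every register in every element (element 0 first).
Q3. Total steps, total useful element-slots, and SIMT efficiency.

step 0: eval (q == 6)                {0,1,2,3,4,5,6,7}
step 1: p <- ((element + q) - max(element, q)) {6}
step 2: q <- -4                      {6}
step 3: q <- min((element % 4), 8)   {0,1,2,3,4,5,7}
step 4: p <- p                       {0,1,2,3,4,5,7}
step 5: q <- p                       {0,1,2,3,4,5,7}
step 6: eval (q == -1)               {0,1,2,3,4,5,6,7}
step 7: q <- max(element, (element + q)) {3}
step 8: p <- p                       {0,1,2,4,5,6,7}
step 9: q <- min((p % -3), (4 * 4))  {0,1,2,3,4,5,6,7}
step 10: p <- (p % -2)                {0,1,2,3,4,5,6,7}
step 11: p <- p                       {0,1,2,3,4,5,6,7}
step 12: p <- p                       {0,1,2,3,4,5,6,7}
step 13: q <- (min(p, -8) - (p - q))  {0,1,2,3,4,5,6,7}

Answer: 14 steps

q: -9,-9,-8,-8,-10,-7,-8,-9
p: 0,-1,0,-1,0,-1,0,-1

steps = 14; useful = 87; efficiency = 87/112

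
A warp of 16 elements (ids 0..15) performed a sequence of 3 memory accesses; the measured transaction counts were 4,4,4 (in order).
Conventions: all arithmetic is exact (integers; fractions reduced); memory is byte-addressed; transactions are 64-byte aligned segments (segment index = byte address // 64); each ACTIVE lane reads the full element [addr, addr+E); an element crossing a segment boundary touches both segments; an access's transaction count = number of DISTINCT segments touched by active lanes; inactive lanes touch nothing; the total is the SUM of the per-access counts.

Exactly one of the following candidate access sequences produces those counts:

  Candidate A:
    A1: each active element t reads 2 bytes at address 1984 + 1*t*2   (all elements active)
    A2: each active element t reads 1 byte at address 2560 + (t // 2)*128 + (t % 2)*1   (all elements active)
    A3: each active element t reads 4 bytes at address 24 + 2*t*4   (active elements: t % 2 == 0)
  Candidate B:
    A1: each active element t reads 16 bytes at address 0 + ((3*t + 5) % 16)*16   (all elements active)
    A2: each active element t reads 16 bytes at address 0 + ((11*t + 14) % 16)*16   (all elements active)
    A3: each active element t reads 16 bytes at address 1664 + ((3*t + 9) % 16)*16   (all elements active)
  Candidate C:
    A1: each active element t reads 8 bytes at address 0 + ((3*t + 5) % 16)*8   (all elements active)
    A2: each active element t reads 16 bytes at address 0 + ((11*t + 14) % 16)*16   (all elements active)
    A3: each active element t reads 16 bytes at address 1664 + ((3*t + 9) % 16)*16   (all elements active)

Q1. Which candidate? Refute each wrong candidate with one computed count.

A: A1 gives 1 transaction, not 4
C: A1 gives 2 transactions, not 4
B: all counts match (4,4,4)

Answer: B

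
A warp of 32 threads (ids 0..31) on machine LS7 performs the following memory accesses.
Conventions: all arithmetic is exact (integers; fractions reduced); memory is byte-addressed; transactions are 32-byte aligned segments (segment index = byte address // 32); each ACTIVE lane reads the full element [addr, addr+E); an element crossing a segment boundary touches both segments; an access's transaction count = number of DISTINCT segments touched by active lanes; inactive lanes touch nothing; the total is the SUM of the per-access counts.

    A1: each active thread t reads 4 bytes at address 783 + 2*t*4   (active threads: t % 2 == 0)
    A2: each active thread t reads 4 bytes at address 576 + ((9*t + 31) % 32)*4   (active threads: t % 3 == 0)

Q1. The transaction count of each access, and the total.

A1: 9 transactions
A2: 4 transactions

Answer: 9,4; total 13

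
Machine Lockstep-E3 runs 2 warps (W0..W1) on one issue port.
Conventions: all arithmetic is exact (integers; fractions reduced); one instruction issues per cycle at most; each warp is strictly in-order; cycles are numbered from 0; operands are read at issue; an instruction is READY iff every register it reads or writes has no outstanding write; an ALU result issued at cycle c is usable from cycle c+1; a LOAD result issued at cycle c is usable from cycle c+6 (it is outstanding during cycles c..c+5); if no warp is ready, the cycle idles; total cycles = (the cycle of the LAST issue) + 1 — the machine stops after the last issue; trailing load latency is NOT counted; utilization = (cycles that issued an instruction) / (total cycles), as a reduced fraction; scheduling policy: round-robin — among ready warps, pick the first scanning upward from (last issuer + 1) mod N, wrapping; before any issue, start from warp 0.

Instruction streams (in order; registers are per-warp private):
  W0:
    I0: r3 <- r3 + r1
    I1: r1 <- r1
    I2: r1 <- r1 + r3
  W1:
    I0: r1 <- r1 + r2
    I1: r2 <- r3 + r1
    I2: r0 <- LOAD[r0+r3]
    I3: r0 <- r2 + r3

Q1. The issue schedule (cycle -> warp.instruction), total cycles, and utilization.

cycle 0: W0.I0
cycle 1: W1.I0
cycle 2: W0.I1
cycle 3: W1.I1
cycle 4: W0.I2
cycle 5: W1.I2
cycle 6: idle
cycle 7: idle
cycle 8: idle
cycle 9: idle
cycle 10: idle
cycle 11: W1.I3

Answer: 12 cycles, utilization 7/12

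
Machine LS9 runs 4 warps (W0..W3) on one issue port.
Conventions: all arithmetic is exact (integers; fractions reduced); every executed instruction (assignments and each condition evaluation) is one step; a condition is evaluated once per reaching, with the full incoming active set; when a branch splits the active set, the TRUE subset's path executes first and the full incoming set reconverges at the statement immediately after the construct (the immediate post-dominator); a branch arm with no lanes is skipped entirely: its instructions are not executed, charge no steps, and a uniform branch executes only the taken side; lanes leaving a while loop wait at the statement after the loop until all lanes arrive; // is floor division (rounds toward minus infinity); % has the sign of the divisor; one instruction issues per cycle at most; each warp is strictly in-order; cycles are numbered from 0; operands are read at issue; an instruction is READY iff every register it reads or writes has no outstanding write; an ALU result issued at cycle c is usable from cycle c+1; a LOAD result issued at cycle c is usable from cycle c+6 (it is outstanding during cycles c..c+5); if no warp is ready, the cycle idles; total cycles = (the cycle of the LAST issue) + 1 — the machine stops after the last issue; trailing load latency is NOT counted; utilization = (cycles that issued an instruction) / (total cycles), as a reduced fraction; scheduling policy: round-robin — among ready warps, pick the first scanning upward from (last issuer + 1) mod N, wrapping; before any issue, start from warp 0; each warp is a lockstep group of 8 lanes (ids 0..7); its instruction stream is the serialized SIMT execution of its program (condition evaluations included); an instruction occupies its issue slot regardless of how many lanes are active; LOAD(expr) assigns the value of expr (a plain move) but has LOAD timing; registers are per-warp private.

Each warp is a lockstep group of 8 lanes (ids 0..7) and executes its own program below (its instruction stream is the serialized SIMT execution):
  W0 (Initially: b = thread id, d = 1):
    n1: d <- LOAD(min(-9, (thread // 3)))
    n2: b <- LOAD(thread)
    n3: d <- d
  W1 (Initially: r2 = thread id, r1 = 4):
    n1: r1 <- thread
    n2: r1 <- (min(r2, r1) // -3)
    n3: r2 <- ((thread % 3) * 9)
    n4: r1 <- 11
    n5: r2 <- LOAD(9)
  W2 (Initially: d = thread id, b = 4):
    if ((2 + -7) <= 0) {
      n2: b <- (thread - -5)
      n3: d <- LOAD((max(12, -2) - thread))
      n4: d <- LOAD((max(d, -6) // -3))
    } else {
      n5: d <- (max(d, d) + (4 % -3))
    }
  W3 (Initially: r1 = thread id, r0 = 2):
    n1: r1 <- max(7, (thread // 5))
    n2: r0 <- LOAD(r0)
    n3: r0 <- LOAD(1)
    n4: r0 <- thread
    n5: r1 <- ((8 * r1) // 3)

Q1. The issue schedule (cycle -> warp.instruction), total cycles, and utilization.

cycle 0: W0.I0
cycle 1: W1.I0
cycle 2: W2.I0
cycle 3: W3.I0
cycle 4: W0.I1
cycle 5: W1.I1
cycle 6: W2.I1
cycle 7: W3.I1
cycle 8: W0.I2
cycle 9: W1.I2
cycle 10: W2.I2
cycle 11: W1.I3
cycle 12: W1.I4
cycle 13: W3.I2
cycle 14: idle
cycle 15: idle
cycle 16: W2.I3
cycle 17: idle
cycle 18: idle
cycle 19: W3.I3
cycle 20: W3.I4

Answer: 21 cycles, utilization 17/21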